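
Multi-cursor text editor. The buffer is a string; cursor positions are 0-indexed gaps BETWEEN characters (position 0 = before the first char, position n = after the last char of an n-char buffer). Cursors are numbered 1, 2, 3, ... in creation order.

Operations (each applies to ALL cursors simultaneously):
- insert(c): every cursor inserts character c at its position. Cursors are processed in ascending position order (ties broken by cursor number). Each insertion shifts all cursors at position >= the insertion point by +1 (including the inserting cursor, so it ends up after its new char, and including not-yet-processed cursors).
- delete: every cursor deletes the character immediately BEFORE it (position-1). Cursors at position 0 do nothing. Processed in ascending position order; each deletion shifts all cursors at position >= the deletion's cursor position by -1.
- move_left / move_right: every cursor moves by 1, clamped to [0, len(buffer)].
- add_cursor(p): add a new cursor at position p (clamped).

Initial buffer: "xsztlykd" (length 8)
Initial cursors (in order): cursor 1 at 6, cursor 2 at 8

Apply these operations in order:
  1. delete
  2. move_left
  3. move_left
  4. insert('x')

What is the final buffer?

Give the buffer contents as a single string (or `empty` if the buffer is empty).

After op 1 (delete): buffer="xsztlk" (len 6), cursors c1@5 c2@6, authorship ......
After op 2 (move_left): buffer="xsztlk" (len 6), cursors c1@4 c2@5, authorship ......
After op 3 (move_left): buffer="xsztlk" (len 6), cursors c1@3 c2@4, authorship ......
After op 4 (insert('x')): buffer="xszxtxlk" (len 8), cursors c1@4 c2@6, authorship ...1.2..

Answer: xszxtxlk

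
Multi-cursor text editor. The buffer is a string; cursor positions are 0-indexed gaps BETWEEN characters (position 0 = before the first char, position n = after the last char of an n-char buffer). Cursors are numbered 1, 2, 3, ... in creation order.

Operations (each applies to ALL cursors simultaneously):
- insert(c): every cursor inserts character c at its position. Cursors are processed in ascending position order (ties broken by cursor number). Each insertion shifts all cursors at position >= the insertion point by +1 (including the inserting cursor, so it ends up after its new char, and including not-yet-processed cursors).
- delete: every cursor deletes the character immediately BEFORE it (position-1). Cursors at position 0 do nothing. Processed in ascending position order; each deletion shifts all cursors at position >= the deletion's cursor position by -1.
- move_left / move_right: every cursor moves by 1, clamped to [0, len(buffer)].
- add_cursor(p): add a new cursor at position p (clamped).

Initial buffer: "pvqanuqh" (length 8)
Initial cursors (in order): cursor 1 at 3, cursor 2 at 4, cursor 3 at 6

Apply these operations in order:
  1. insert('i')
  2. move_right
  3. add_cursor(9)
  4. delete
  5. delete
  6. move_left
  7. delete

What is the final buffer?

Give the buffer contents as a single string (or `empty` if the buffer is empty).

After op 1 (insert('i')): buffer="pvqiainuiqh" (len 11), cursors c1@4 c2@6 c3@9, authorship ...1.2..3..
After op 2 (move_right): buffer="pvqiainuiqh" (len 11), cursors c1@5 c2@7 c3@10, authorship ...1.2..3..
After op 3 (add_cursor(9)): buffer="pvqiainuiqh" (len 11), cursors c1@5 c2@7 c4@9 c3@10, authorship ...1.2..3..
After op 4 (delete): buffer="pvqiiuh" (len 7), cursors c1@4 c2@5 c3@6 c4@6, authorship ...12..
After op 5 (delete): buffer="pvh" (len 3), cursors c1@2 c2@2 c3@2 c4@2, authorship ...
After op 6 (move_left): buffer="pvh" (len 3), cursors c1@1 c2@1 c3@1 c4@1, authorship ...
After op 7 (delete): buffer="vh" (len 2), cursors c1@0 c2@0 c3@0 c4@0, authorship ..

Answer: vh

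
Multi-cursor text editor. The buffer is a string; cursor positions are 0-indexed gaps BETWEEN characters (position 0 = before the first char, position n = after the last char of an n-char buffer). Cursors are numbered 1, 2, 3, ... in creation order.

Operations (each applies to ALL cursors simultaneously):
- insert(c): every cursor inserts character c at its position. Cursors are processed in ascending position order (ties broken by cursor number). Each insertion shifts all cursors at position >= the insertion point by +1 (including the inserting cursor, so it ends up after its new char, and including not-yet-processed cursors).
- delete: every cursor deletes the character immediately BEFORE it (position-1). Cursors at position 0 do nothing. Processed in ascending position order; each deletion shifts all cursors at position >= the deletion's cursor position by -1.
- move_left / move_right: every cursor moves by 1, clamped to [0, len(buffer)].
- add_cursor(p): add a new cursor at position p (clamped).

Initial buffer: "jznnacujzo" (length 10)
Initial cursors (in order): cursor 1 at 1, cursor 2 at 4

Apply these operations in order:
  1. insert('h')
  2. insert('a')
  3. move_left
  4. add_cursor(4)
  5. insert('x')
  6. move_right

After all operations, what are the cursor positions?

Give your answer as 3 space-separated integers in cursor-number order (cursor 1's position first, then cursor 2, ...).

Answer: 4 11 7

Derivation:
After op 1 (insert('h')): buffer="jhznnhacujzo" (len 12), cursors c1@2 c2@6, authorship .1...2......
After op 2 (insert('a')): buffer="jhaznnhaacujzo" (len 14), cursors c1@3 c2@8, authorship .11...22......
After op 3 (move_left): buffer="jhaznnhaacujzo" (len 14), cursors c1@2 c2@7, authorship .11...22......
After op 4 (add_cursor(4)): buffer="jhaznnhaacujzo" (len 14), cursors c1@2 c3@4 c2@7, authorship .11...22......
After op 5 (insert('x')): buffer="jhxazxnnhxaacujzo" (len 17), cursors c1@3 c3@6 c2@10, authorship .111.3..222......
After op 6 (move_right): buffer="jhxazxnnhxaacujzo" (len 17), cursors c1@4 c3@7 c2@11, authorship .111.3..222......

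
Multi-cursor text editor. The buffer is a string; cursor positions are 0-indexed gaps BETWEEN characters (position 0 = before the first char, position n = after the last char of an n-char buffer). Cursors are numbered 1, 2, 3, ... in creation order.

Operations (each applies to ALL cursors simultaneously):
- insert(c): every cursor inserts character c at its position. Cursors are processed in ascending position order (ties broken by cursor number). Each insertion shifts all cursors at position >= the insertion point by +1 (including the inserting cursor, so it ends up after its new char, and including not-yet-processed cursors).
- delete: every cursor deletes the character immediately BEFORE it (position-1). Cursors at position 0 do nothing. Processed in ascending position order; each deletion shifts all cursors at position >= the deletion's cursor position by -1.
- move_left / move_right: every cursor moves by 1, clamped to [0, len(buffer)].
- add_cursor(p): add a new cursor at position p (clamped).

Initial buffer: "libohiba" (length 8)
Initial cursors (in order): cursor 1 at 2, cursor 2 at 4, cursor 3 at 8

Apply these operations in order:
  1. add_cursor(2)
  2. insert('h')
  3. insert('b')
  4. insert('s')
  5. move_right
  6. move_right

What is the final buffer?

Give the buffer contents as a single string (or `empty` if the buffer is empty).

Answer: lihhbbssbohbshibahbs

Derivation:
After op 1 (add_cursor(2)): buffer="libohiba" (len 8), cursors c1@2 c4@2 c2@4 c3@8, authorship ........
After op 2 (insert('h')): buffer="lihhbohhibah" (len 12), cursors c1@4 c4@4 c2@7 c3@12, authorship ..14..2....3
After op 3 (insert('b')): buffer="lihhbbbohbhibahb" (len 16), cursors c1@6 c4@6 c2@10 c3@16, authorship ..1414..22....33
After op 4 (insert('s')): buffer="lihhbbssbohbshibahbs" (len 20), cursors c1@8 c4@8 c2@13 c3@20, authorship ..141414..222....333
After op 5 (move_right): buffer="lihhbbssbohbshibahbs" (len 20), cursors c1@9 c4@9 c2@14 c3@20, authorship ..141414..222....333
After op 6 (move_right): buffer="lihhbbssbohbshibahbs" (len 20), cursors c1@10 c4@10 c2@15 c3@20, authorship ..141414..222....333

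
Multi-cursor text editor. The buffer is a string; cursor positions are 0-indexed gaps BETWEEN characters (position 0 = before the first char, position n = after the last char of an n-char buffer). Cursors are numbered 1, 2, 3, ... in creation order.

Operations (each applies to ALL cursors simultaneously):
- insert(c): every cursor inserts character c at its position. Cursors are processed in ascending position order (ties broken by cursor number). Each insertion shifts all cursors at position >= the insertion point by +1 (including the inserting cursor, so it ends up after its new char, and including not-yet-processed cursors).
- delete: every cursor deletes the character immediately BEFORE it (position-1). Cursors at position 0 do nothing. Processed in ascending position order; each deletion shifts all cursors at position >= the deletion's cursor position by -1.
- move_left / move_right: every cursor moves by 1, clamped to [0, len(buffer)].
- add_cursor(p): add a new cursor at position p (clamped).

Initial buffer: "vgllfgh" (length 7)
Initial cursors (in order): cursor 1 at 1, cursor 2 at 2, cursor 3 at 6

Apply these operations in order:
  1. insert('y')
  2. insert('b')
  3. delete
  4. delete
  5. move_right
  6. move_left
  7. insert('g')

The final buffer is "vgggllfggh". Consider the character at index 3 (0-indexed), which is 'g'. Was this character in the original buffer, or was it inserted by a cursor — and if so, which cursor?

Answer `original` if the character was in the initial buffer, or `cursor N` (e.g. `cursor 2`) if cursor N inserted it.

After op 1 (insert('y')): buffer="vygyllfgyh" (len 10), cursors c1@2 c2@4 c3@9, authorship .1.2....3.
After op 2 (insert('b')): buffer="vybgybllfgybh" (len 13), cursors c1@3 c2@6 c3@12, authorship .11.22....33.
After op 3 (delete): buffer="vygyllfgyh" (len 10), cursors c1@2 c2@4 c3@9, authorship .1.2....3.
After op 4 (delete): buffer="vgllfgh" (len 7), cursors c1@1 c2@2 c3@6, authorship .......
After op 5 (move_right): buffer="vgllfgh" (len 7), cursors c1@2 c2@3 c3@7, authorship .......
After op 6 (move_left): buffer="vgllfgh" (len 7), cursors c1@1 c2@2 c3@6, authorship .......
After op 7 (insert('g')): buffer="vgggllfggh" (len 10), cursors c1@2 c2@4 c3@9, authorship .1.2....3.
Authorship (.=original, N=cursor N): . 1 . 2 . . . . 3 .
Index 3: author = 2

Answer: cursor 2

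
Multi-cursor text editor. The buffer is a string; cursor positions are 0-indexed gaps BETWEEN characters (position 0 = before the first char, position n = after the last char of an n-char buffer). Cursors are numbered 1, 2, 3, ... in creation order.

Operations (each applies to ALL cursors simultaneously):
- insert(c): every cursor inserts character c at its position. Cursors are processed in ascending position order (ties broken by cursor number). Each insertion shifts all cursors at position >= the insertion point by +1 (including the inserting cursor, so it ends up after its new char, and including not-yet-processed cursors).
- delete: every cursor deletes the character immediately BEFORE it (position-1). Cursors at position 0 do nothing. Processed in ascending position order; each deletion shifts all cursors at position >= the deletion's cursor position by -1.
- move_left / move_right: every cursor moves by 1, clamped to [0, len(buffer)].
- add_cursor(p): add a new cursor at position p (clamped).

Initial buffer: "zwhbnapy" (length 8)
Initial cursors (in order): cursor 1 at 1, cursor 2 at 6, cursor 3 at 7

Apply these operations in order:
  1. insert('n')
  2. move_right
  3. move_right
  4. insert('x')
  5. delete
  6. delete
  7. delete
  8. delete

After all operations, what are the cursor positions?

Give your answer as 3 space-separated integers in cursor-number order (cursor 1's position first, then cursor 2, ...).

Answer: 1 2 2

Derivation:
After op 1 (insert('n')): buffer="znwhbnanpny" (len 11), cursors c1@2 c2@8 c3@10, authorship .1.....2.3.
After op 2 (move_right): buffer="znwhbnanpny" (len 11), cursors c1@3 c2@9 c3@11, authorship .1.....2.3.
After op 3 (move_right): buffer="znwhbnanpny" (len 11), cursors c1@4 c2@10 c3@11, authorship .1.....2.3.
After op 4 (insert('x')): buffer="znwhxbnanpnxyx" (len 14), cursors c1@5 c2@12 c3@14, authorship .1..1...2.32.3
After op 5 (delete): buffer="znwhbnanpny" (len 11), cursors c1@4 c2@10 c3@11, authorship .1.....2.3.
After op 6 (delete): buffer="znwbnanp" (len 8), cursors c1@3 c2@8 c3@8, authorship .1....2.
After op 7 (delete): buffer="znbna" (len 5), cursors c1@2 c2@5 c3@5, authorship .1...
After op 8 (delete): buffer="zb" (len 2), cursors c1@1 c2@2 c3@2, authorship ..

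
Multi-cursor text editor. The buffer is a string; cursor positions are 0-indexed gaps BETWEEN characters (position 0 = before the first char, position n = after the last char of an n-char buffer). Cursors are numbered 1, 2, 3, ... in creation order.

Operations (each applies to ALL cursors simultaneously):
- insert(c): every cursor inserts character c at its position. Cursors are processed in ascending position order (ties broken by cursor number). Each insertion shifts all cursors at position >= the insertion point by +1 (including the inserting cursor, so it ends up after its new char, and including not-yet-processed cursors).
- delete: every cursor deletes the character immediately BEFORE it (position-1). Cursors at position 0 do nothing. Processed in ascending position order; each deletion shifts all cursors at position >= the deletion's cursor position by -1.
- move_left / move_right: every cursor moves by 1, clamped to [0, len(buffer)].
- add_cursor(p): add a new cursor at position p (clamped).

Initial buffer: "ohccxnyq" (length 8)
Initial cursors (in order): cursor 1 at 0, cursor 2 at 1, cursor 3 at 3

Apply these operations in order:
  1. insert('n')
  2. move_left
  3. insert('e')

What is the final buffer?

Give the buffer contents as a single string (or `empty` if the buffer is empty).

After op 1 (insert('n')): buffer="nonhcncxnyq" (len 11), cursors c1@1 c2@3 c3@6, authorship 1.2..3.....
After op 2 (move_left): buffer="nonhcncxnyq" (len 11), cursors c1@0 c2@2 c3@5, authorship 1.2..3.....
After op 3 (insert('e')): buffer="enoenhcencxnyq" (len 14), cursors c1@1 c2@4 c3@8, authorship 11.22..33.....

Answer: enoenhcencxnyq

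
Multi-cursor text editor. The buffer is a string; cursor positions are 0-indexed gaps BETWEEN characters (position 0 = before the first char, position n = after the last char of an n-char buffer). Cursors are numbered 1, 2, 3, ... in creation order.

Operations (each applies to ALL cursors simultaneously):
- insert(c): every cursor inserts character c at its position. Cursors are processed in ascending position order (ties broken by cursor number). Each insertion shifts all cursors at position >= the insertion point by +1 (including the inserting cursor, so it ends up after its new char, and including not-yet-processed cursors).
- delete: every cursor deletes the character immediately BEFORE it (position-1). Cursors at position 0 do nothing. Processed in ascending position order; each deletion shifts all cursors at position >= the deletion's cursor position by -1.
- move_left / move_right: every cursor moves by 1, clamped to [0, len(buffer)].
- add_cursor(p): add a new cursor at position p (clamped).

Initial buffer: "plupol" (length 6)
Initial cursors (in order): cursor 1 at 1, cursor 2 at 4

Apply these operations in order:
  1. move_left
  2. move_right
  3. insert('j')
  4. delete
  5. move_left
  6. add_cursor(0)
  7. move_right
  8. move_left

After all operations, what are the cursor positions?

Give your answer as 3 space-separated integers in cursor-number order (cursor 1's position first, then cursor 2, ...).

Answer: 0 3 0

Derivation:
After op 1 (move_left): buffer="plupol" (len 6), cursors c1@0 c2@3, authorship ......
After op 2 (move_right): buffer="plupol" (len 6), cursors c1@1 c2@4, authorship ......
After op 3 (insert('j')): buffer="pjlupjol" (len 8), cursors c1@2 c2@6, authorship .1...2..
After op 4 (delete): buffer="plupol" (len 6), cursors c1@1 c2@4, authorship ......
After op 5 (move_left): buffer="plupol" (len 6), cursors c1@0 c2@3, authorship ......
After op 6 (add_cursor(0)): buffer="plupol" (len 6), cursors c1@0 c3@0 c2@3, authorship ......
After op 7 (move_right): buffer="plupol" (len 6), cursors c1@1 c3@1 c2@4, authorship ......
After op 8 (move_left): buffer="plupol" (len 6), cursors c1@0 c3@0 c2@3, authorship ......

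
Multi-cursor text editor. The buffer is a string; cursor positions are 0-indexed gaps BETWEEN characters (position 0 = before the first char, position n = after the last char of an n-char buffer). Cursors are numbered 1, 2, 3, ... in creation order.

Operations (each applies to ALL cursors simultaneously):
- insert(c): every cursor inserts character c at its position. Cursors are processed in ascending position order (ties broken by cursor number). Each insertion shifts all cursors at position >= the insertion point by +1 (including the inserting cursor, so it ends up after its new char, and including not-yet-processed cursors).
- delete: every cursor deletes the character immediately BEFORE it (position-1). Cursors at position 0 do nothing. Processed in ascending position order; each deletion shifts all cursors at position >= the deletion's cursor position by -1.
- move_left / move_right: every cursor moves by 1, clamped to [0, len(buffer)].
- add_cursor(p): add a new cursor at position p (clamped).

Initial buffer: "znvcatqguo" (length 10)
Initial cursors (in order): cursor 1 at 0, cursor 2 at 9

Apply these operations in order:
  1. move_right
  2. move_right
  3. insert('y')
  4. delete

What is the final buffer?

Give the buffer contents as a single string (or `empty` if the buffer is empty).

After op 1 (move_right): buffer="znvcatqguo" (len 10), cursors c1@1 c2@10, authorship ..........
After op 2 (move_right): buffer="znvcatqguo" (len 10), cursors c1@2 c2@10, authorship ..........
After op 3 (insert('y')): buffer="znyvcatqguoy" (len 12), cursors c1@3 c2@12, authorship ..1........2
After op 4 (delete): buffer="znvcatqguo" (len 10), cursors c1@2 c2@10, authorship ..........

Answer: znvcatqguo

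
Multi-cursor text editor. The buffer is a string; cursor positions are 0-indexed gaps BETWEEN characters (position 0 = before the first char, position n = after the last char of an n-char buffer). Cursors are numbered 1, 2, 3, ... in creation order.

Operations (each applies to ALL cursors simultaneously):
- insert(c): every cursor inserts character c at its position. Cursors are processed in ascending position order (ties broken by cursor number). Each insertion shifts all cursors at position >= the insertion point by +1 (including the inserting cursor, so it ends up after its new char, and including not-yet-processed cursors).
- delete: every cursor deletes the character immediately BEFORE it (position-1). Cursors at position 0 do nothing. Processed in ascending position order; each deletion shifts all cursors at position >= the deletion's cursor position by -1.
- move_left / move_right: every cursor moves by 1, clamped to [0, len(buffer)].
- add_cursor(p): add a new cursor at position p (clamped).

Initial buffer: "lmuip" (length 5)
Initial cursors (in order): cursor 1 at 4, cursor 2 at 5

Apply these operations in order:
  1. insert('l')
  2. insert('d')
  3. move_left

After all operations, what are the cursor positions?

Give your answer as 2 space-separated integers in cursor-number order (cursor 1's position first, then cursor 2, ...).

After op 1 (insert('l')): buffer="lmuilpl" (len 7), cursors c1@5 c2@7, authorship ....1.2
After op 2 (insert('d')): buffer="lmuildpld" (len 9), cursors c1@6 c2@9, authorship ....11.22
After op 3 (move_left): buffer="lmuildpld" (len 9), cursors c1@5 c2@8, authorship ....11.22

Answer: 5 8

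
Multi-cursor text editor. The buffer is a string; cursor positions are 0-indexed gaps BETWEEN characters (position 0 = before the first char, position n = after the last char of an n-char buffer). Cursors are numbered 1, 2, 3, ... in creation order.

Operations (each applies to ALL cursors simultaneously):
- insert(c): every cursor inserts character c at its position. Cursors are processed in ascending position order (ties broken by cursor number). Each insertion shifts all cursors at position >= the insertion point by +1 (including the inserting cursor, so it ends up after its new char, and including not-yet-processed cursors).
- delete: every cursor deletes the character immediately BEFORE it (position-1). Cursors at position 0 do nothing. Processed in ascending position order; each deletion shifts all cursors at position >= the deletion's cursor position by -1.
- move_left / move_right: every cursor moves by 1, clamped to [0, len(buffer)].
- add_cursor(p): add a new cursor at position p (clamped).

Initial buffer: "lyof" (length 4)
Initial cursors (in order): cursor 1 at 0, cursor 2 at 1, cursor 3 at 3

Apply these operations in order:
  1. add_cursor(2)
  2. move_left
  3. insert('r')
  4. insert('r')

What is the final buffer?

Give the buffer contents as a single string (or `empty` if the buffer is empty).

After op 1 (add_cursor(2)): buffer="lyof" (len 4), cursors c1@0 c2@1 c4@2 c3@3, authorship ....
After op 2 (move_left): buffer="lyof" (len 4), cursors c1@0 c2@0 c4@1 c3@2, authorship ....
After op 3 (insert('r')): buffer="rrlryrof" (len 8), cursors c1@2 c2@2 c4@4 c3@6, authorship 12.4.3..
After op 4 (insert('r')): buffer="rrrrlrryrrof" (len 12), cursors c1@4 c2@4 c4@7 c3@10, authorship 1212.44.33..

Answer: rrrrlrryrrof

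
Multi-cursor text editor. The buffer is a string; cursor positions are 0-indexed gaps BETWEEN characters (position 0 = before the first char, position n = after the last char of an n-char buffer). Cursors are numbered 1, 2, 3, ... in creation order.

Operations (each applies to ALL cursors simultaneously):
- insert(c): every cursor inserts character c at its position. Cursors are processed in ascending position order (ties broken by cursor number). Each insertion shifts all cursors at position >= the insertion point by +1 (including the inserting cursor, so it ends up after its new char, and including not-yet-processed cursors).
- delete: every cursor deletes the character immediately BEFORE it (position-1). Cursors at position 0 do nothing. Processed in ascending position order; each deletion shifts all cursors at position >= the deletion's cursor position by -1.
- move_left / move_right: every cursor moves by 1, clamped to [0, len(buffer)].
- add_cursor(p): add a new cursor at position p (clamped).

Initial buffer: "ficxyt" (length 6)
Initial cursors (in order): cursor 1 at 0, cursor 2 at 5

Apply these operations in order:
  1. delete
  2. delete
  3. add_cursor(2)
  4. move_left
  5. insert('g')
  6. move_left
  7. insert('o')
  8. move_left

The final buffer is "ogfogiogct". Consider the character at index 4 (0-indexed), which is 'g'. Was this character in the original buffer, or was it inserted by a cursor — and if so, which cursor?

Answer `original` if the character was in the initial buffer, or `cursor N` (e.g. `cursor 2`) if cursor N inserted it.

Answer: cursor 3

Derivation:
After op 1 (delete): buffer="ficxt" (len 5), cursors c1@0 c2@4, authorship .....
After op 2 (delete): buffer="fict" (len 4), cursors c1@0 c2@3, authorship ....
After op 3 (add_cursor(2)): buffer="fict" (len 4), cursors c1@0 c3@2 c2@3, authorship ....
After op 4 (move_left): buffer="fict" (len 4), cursors c1@0 c3@1 c2@2, authorship ....
After op 5 (insert('g')): buffer="gfgigct" (len 7), cursors c1@1 c3@3 c2@5, authorship 1.3.2..
After op 6 (move_left): buffer="gfgigct" (len 7), cursors c1@0 c3@2 c2@4, authorship 1.3.2..
After op 7 (insert('o')): buffer="ogfogiogct" (len 10), cursors c1@1 c3@4 c2@7, authorship 11.33.22..
After op 8 (move_left): buffer="ogfogiogct" (len 10), cursors c1@0 c3@3 c2@6, authorship 11.33.22..
Authorship (.=original, N=cursor N): 1 1 . 3 3 . 2 2 . .
Index 4: author = 3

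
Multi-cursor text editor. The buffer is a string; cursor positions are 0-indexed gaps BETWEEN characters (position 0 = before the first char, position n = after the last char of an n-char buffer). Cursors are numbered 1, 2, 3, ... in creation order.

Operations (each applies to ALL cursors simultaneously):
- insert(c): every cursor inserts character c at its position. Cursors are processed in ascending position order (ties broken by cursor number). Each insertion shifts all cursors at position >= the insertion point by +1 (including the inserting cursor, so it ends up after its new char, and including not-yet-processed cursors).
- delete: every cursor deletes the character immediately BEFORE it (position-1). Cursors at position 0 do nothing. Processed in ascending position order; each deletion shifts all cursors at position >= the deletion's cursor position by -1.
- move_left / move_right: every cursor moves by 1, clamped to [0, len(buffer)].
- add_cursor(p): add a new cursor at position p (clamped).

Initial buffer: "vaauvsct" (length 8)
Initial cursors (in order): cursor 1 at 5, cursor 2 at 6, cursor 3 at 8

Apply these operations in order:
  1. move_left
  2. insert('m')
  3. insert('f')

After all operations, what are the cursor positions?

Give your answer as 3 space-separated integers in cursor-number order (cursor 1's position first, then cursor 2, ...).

After op 1 (move_left): buffer="vaauvsct" (len 8), cursors c1@4 c2@5 c3@7, authorship ........
After op 2 (insert('m')): buffer="vaaumvmscmt" (len 11), cursors c1@5 c2@7 c3@10, authorship ....1.2..3.
After op 3 (insert('f')): buffer="vaaumfvmfscmft" (len 14), cursors c1@6 c2@9 c3@13, authorship ....11.22..33.

Answer: 6 9 13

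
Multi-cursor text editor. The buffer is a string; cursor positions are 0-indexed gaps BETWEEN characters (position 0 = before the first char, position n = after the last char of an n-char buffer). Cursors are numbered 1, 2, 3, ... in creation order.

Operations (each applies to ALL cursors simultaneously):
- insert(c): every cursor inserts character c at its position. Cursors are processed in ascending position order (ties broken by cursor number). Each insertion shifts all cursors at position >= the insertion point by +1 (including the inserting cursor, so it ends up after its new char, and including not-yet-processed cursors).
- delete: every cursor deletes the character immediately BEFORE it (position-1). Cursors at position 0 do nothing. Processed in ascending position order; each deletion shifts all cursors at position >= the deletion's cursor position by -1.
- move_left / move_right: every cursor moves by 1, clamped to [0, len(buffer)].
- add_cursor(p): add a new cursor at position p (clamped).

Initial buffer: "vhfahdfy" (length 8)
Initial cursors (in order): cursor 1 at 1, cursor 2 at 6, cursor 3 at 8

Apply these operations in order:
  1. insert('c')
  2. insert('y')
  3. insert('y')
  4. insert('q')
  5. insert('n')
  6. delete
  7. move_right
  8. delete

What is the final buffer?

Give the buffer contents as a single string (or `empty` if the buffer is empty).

Answer: vcyyqfahdcyyqycyy

Derivation:
After op 1 (insert('c')): buffer="vchfahdcfyc" (len 11), cursors c1@2 c2@8 c3@11, authorship .1.....2..3
After op 2 (insert('y')): buffer="vcyhfahdcyfycy" (len 14), cursors c1@3 c2@10 c3@14, authorship .11.....22..33
After op 3 (insert('y')): buffer="vcyyhfahdcyyfycyy" (len 17), cursors c1@4 c2@12 c3@17, authorship .111.....222..333
After op 4 (insert('q')): buffer="vcyyqhfahdcyyqfycyyq" (len 20), cursors c1@5 c2@14 c3@20, authorship .1111.....2222..3333
After op 5 (insert('n')): buffer="vcyyqnhfahdcyyqnfycyyqn" (len 23), cursors c1@6 c2@16 c3@23, authorship .11111.....22222..33333
After op 6 (delete): buffer="vcyyqhfahdcyyqfycyyq" (len 20), cursors c1@5 c2@14 c3@20, authorship .1111.....2222..3333
After op 7 (move_right): buffer="vcyyqhfahdcyyqfycyyq" (len 20), cursors c1@6 c2@15 c3@20, authorship .1111.....2222..3333
After op 8 (delete): buffer="vcyyqfahdcyyqycyy" (len 17), cursors c1@5 c2@13 c3@17, authorship .1111....2222.333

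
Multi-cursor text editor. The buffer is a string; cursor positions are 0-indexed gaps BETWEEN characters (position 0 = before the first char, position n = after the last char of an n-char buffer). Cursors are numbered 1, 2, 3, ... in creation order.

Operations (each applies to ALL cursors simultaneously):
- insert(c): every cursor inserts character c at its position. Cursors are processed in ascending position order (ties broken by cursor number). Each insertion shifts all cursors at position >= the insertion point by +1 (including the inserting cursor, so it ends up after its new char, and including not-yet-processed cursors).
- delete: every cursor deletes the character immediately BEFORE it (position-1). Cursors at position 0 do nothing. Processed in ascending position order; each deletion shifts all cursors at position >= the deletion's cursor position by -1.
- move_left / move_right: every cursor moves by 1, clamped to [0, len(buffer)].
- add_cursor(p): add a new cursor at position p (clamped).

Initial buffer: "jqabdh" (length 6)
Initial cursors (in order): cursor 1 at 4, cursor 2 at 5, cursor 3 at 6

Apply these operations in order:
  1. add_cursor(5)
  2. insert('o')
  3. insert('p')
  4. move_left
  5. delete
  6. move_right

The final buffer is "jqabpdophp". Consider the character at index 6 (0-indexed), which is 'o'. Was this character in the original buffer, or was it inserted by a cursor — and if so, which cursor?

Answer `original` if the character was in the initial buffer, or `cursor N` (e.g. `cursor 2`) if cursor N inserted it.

Answer: cursor 2

Derivation:
After op 1 (add_cursor(5)): buffer="jqabdh" (len 6), cursors c1@4 c2@5 c4@5 c3@6, authorship ......
After op 2 (insert('o')): buffer="jqabodooho" (len 10), cursors c1@5 c2@8 c4@8 c3@10, authorship ....1.24.3
After op 3 (insert('p')): buffer="jqabopdoopphop" (len 14), cursors c1@6 c2@11 c4@11 c3@14, authorship ....11.2424.33
After op 4 (move_left): buffer="jqabopdoopphop" (len 14), cursors c1@5 c2@10 c4@10 c3@13, authorship ....11.2424.33
After op 5 (delete): buffer="jqabpdophp" (len 10), cursors c1@4 c2@7 c4@7 c3@9, authorship ....1.24.3
After op 6 (move_right): buffer="jqabpdophp" (len 10), cursors c1@5 c2@8 c4@8 c3@10, authorship ....1.24.3
Authorship (.=original, N=cursor N): . . . . 1 . 2 4 . 3
Index 6: author = 2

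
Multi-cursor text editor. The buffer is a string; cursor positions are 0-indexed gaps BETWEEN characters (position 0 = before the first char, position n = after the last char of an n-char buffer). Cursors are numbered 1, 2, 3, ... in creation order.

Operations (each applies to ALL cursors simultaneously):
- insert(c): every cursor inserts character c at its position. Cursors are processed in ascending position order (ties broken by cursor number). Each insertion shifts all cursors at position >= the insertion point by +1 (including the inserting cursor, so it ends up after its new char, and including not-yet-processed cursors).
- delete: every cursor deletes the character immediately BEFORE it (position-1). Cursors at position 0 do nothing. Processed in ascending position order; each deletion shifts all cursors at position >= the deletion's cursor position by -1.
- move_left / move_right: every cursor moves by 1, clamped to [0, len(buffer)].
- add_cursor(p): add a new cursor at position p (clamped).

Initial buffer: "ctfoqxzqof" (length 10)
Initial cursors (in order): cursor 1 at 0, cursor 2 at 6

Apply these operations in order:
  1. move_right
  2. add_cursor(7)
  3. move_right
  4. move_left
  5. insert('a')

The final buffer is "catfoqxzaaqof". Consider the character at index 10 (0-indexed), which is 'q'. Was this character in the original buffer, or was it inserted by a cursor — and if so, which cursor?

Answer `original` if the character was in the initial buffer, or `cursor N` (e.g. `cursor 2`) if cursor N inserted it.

Answer: original

Derivation:
After op 1 (move_right): buffer="ctfoqxzqof" (len 10), cursors c1@1 c2@7, authorship ..........
After op 2 (add_cursor(7)): buffer="ctfoqxzqof" (len 10), cursors c1@1 c2@7 c3@7, authorship ..........
After op 3 (move_right): buffer="ctfoqxzqof" (len 10), cursors c1@2 c2@8 c3@8, authorship ..........
After op 4 (move_left): buffer="ctfoqxzqof" (len 10), cursors c1@1 c2@7 c3@7, authorship ..........
After op 5 (insert('a')): buffer="catfoqxzaaqof" (len 13), cursors c1@2 c2@10 c3@10, authorship .1......23...
Authorship (.=original, N=cursor N): . 1 . . . . . . 2 3 . . .
Index 10: author = original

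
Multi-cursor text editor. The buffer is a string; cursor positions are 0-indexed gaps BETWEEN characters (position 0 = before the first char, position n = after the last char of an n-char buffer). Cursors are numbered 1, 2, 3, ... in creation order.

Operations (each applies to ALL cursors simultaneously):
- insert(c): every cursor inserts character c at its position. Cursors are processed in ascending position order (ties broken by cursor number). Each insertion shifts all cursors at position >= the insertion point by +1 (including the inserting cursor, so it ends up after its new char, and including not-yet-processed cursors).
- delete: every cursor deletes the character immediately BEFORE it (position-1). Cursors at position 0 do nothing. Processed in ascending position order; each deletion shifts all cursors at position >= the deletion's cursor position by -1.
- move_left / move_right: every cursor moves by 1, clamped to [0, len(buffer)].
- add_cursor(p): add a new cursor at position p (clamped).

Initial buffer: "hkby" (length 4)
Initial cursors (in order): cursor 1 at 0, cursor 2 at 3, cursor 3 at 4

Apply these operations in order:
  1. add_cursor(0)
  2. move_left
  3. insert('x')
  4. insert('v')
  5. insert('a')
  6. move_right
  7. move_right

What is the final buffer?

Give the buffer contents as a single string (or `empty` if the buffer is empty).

After op 1 (add_cursor(0)): buffer="hkby" (len 4), cursors c1@0 c4@0 c2@3 c3@4, authorship ....
After op 2 (move_left): buffer="hkby" (len 4), cursors c1@0 c4@0 c2@2 c3@3, authorship ....
After op 3 (insert('x')): buffer="xxhkxbxy" (len 8), cursors c1@2 c4@2 c2@5 c3@7, authorship 14..2.3.
After op 4 (insert('v')): buffer="xxvvhkxvbxvy" (len 12), cursors c1@4 c4@4 c2@8 c3@11, authorship 1414..22.33.
After op 5 (insert('a')): buffer="xxvvaahkxvabxvay" (len 16), cursors c1@6 c4@6 c2@11 c3@15, authorship 141414..222.333.
After op 6 (move_right): buffer="xxvvaahkxvabxvay" (len 16), cursors c1@7 c4@7 c2@12 c3@16, authorship 141414..222.333.
After op 7 (move_right): buffer="xxvvaahkxvabxvay" (len 16), cursors c1@8 c4@8 c2@13 c3@16, authorship 141414..222.333.

Answer: xxvvaahkxvabxvay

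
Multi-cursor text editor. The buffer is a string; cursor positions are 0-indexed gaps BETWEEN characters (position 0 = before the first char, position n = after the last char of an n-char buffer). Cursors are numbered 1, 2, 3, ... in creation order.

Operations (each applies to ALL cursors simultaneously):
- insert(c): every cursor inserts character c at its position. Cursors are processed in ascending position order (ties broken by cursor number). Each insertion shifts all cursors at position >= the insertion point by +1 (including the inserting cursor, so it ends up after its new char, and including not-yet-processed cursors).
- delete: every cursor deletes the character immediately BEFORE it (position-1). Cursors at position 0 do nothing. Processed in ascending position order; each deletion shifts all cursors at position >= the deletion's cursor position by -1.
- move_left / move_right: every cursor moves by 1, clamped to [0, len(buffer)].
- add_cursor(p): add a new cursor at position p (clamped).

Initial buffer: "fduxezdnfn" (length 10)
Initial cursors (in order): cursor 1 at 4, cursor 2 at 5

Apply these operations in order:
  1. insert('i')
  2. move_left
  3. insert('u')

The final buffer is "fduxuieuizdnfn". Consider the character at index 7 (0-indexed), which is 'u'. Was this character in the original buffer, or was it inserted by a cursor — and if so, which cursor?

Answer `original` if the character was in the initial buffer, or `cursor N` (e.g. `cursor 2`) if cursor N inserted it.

After op 1 (insert('i')): buffer="fduxieizdnfn" (len 12), cursors c1@5 c2@7, authorship ....1.2.....
After op 2 (move_left): buffer="fduxieizdnfn" (len 12), cursors c1@4 c2@6, authorship ....1.2.....
After op 3 (insert('u')): buffer="fduxuieuizdnfn" (len 14), cursors c1@5 c2@8, authorship ....11.22.....
Authorship (.=original, N=cursor N): . . . . 1 1 . 2 2 . . . . .
Index 7: author = 2

Answer: cursor 2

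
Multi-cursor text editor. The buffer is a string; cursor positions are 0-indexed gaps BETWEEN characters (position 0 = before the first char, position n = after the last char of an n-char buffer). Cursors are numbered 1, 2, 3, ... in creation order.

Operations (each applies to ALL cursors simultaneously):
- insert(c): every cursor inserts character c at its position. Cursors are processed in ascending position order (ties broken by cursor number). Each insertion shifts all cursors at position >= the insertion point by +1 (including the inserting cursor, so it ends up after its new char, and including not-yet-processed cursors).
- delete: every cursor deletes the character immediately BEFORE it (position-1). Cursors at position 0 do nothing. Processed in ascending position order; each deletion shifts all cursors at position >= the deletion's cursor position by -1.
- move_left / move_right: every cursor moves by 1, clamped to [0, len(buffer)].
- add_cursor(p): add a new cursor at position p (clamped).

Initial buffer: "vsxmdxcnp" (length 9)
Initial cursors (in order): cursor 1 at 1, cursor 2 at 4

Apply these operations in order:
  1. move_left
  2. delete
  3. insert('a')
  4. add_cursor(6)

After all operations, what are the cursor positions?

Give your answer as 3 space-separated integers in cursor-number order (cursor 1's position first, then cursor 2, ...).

Answer: 1 4 6

Derivation:
After op 1 (move_left): buffer="vsxmdxcnp" (len 9), cursors c1@0 c2@3, authorship .........
After op 2 (delete): buffer="vsmdxcnp" (len 8), cursors c1@0 c2@2, authorship ........
After op 3 (insert('a')): buffer="avsamdxcnp" (len 10), cursors c1@1 c2@4, authorship 1..2......
After op 4 (add_cursor(6)): buffer="avsamdxcnp" (len 10), cursors c1@1 c2@4 c3@6, authorship 1..2......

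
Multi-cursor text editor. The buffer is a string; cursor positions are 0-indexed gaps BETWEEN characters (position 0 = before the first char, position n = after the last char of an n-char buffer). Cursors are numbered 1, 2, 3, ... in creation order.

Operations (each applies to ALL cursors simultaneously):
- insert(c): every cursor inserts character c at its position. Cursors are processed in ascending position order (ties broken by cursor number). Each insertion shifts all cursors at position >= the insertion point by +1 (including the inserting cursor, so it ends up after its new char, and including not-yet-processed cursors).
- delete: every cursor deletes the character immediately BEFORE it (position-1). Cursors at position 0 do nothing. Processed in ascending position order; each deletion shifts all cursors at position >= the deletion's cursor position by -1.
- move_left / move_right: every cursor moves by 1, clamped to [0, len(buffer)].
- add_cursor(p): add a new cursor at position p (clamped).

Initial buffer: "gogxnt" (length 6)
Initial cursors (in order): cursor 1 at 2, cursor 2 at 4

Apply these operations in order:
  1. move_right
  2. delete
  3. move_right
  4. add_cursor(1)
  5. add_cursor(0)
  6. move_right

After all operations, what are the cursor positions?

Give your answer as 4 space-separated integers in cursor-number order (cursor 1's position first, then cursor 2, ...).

Answer: 4 4 2 1

Derivation:
After op 1 (move_right): buffer="gogxnt" (len 6), cursors c1@3 c2@5, authorship ......
After op 2 (delete): buffer="goxt" (len 4), cursors c1@2 c2@3, authorship ....
After op 3 (move_right): buffer="goxt" (len 4), cursors c1@3 c2@4, authorship ....
After op 4 (add_cursor(1)): buffer="goxt" (len 4), cursors c3@1 c1@3 c2@4, authorship ....
After op 5 (add_cursor(0)): buffer="goxt" (len 4), cursors c4@0 c3@1 c1@3 c2@4, authorship ....
After op 6 (move_right): buffer="goxt" (len 4), cursors c4@1 c3@2 c1@4 c2@4, authorship ....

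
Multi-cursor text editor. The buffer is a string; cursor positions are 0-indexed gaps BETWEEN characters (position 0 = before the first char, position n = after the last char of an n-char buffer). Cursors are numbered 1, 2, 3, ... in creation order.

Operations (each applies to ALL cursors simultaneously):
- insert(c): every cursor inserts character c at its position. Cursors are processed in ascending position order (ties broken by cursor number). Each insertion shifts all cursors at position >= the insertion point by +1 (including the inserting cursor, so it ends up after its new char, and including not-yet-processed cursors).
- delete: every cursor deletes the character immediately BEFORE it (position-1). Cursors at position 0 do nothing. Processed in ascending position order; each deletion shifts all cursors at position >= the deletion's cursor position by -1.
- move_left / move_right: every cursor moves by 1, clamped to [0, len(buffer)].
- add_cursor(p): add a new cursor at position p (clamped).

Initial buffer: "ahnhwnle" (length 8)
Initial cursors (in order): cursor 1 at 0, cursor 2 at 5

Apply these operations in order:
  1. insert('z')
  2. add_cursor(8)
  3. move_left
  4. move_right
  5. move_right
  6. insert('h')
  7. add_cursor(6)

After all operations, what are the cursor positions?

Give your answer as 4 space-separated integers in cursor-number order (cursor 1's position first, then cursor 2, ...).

After op 1 (insert('z')): buffer="zahnhwznle" (len 10), cursors c1@1 c2@7, authorship 1.....2...
After op 2 (add_cursor(8)): buffer="zahnhwznle" (len 10), cursors c1@1 c2@7 c3@8, authorship 1.....2...
After op 3 (move_left): buffer="zahnhwznle" (len 10), cursors c1@0 c2@6 c3@7, authorship 1.....2...
After op 4 (move_right): buffer="zahnhwznle" (len 10), cursors c1@1 c2@7 c3@8, authorship 1.....2...
After op 5 (move_right): buffer="zahnhwznle" (len 10), cursors c1@2 c2@8 c3@9, authorship 1.....2...
After op 6 (insert('h')): buffer="zahhnhwznhlhe" (len 13), cursors c1@3 c2@10 c3@12, authorship 1.1....2.2.3.
After op 7 (add_cursor(6)): buffer="zahhnhwznhlhe" (len 13), cursors c1@3 c4@6 c2@10 c3@12, authorship 1.1....2.2.3.

Answer: 3 10 12 6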